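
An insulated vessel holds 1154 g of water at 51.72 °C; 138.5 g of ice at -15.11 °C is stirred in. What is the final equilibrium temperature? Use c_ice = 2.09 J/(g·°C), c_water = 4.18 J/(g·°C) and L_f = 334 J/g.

Energy balance with sensible and latent terms:
warm ice to 0 °C: 138.5×2.09×(0 − (-15.11)) = 4373.8
  latent heat to melt: 138.5×334 = 46259
  warm the meltwater: 578.93 T
  water cools: 1154×4.18×(T − 51.72) = 4823.7(T − 51.72)
5402.6 T = 249483 − 50633 = 198850
T ≈ 36.81 °C — above 0 °C, consistent with complete melting.

T_f ≈ 36.8 °C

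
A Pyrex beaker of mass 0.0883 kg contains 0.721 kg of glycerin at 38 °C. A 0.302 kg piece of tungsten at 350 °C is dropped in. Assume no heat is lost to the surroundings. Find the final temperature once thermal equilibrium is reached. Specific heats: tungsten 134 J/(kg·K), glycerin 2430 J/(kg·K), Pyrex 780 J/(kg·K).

T_f ≈ 44.8 °C

With ΣQ=0 the equilibrium temperature is the m·c-weighted mean:
T_f = (40.47×350 + 1752×38 + 68.87×38) / (40.47 + 1752 + 68.87)
    = 83358 / 1861.4 ≈ 44.78 °C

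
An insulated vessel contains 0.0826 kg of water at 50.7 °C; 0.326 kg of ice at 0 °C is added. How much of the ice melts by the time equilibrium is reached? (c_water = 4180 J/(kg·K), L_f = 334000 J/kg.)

Cooling the water to 0 °C releases 0.0826×4180×50.7 = 17505 J.
To melt every bit of ice: 0.326×334000 = 108884 J.
17505 J < 108884 J, so only part of the ice melts and the system sits at 0 °C.
Mass melted = 17505/334000 ≈ 0.05241 kg.

m_melted ≈ 0.0524 kg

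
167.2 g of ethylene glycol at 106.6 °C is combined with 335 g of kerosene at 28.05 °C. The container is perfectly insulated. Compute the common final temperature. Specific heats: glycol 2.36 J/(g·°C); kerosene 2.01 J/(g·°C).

With ΣQ=0 the equilibrium temperature is the m·c-weighted mean:
T_f = (394.59*106.6 + 673.35*28.05) / (394.59 + 673.35)
    = 60951 / 1067.9 ≈ 57.07 °C

T_f ≈ 57.1 °C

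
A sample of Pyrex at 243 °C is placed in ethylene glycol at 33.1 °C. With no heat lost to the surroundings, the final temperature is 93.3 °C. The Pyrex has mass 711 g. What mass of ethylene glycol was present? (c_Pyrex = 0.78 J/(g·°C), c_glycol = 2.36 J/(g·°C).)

m ≈ 584 g

|Q_Pyrex| = |Q_glycol|:
711×0.78×(243 − 93.3) = m×2.36×(93.3 − 33.1)
142.07 m = 83021  ⇒  m ≈ 584.4 g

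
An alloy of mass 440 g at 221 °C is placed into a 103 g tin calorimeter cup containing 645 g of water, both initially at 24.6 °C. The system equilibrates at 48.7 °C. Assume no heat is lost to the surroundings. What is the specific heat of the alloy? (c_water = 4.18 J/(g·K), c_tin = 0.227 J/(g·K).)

c ≈ 0.865 J/(g·K)

Setting the total heat transfer to zero:
440×c×(48.7 − 221) + 645×4.18×(48.7 − 24.6) + 103×0.227×(48.7 − 24.6) = 0
-75812 c = -65539
c = -65539/-75812 ≈ 0.8645 J/(g·K)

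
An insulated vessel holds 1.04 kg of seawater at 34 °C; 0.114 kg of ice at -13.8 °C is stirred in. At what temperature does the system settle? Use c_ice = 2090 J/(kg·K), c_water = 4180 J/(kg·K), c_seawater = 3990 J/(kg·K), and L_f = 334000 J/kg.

Taking heat into each body as positive, Σ m c ΔT = 0:
warm ice to 0 °C: 0.114×2090×(0 − (-13.8)) = 3288; fusion: m_ice L_f = 0.114×334000 = 38076; meltwater 0→T: 0.114×4180×T = 476.52 T; seawater cools: 1.04×3990×(T − 34) = 4149.6(T − 34)
4626.1 T = 141086 − 41364 = 99722
T ≈ 21.56 °C — above 0 °C, consistent with complete melting.

T_f ≈ 21.6 °C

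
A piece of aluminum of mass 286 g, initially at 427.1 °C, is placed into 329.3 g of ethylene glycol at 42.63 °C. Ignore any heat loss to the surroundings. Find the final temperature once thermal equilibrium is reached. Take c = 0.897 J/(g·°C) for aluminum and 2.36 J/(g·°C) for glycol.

With ΣQ=0 the equilibrium temperature is the m·c-weighted mean:
T_f = (256.54*427.1 + 777.15*42.63) / (256.54 + 777.15)
    = 142699 / 1033.7 ≈ 138.05 °C

T_f ≈ 138.0 °C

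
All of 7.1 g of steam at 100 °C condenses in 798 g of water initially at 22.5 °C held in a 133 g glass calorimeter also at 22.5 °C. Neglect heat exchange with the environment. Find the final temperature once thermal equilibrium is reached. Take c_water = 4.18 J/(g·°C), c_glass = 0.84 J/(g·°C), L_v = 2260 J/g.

T_f ≈ 27.8 °C

Conservation of energy gives ΣQ = 0:
steam→water at 100 °C releases m L_v = 7.1·2260 = 16046
  condensate cools 100→T: 7.1·4.18·(T − 100) = 29.68(T − 100)
  original water: 3335.6(T − 22.5)
  cup: 111.72(T − 22.5)
3477 T = 16046 + 2967.8 + 77566 = 96579
T ≈ 27.78 °C, under the boiling point, so the assumption holds.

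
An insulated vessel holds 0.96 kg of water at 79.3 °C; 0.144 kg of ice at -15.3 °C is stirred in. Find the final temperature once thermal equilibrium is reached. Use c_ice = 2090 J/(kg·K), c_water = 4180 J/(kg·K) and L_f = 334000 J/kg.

T_f ≈ 57.5 °C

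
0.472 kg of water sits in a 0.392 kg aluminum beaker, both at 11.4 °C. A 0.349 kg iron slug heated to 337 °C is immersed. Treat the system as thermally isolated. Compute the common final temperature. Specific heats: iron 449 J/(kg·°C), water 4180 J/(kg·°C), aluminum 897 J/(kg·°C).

T_f ≈ 32.0 °C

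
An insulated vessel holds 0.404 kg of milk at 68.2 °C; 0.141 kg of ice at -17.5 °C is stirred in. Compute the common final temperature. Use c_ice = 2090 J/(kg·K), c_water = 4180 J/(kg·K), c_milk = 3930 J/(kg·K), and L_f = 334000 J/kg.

T_f ≈ 25.7 °C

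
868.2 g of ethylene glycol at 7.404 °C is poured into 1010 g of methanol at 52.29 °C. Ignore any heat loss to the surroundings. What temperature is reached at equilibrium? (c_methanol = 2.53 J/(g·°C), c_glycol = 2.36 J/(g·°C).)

T_f ≈ 32.3 °C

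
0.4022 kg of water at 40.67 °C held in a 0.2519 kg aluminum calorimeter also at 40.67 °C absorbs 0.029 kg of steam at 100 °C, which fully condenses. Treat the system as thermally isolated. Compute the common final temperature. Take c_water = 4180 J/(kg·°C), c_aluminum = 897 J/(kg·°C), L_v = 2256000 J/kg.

T_f ≈ 76.5 °C

Net heat exchanged in the isolated system is zero:
condense steam: −0.029·2256000 = −65424; condensed water 100 °C→T: 121.22(T − 100); water warms: 0.4022·4180·(T − 40.67) = 1681.2(T − 40.67); cup: 225.95(T − 40.67)
2028.4 T = 65424 + 12122 + 77564 = 155110
T ≈ 76.47 °C (< 100 °C, so full condensation is consistent).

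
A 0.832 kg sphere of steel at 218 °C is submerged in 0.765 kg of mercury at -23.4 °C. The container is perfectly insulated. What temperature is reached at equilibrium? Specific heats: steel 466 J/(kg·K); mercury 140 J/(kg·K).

With ΣQ=0 the equilibrium temperature is the m·c-weighted mean:
T_f = (387.71×218 + 107.1×(-23.4)) / (387.71 + 107.1)
    = 82015 / 494.81 ≈ 165.75 °C

T_f ≈ 165.7 °C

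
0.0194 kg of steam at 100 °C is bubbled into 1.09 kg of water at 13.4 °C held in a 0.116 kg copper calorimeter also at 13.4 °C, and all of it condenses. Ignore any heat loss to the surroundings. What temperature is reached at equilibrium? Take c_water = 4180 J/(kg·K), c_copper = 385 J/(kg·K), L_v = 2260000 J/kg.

T_f ≈ 24.3 °C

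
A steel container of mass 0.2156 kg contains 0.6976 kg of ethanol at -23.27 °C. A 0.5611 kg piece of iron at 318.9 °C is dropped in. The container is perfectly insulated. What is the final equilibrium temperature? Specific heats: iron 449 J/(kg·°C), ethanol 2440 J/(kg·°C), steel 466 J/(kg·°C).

Taking heat into each body as positive, Σ m c ΔT = 0:
0.5611·449·(T − 318.9) + 0.6976·2440·(T − (-23.27)) + 0.2156·466·(T − (-23.27)) = 0
2054.5 T = 38395
T = 38395/2054.5 ≈ 18.69 °C

T_f ≈ 18.7 °C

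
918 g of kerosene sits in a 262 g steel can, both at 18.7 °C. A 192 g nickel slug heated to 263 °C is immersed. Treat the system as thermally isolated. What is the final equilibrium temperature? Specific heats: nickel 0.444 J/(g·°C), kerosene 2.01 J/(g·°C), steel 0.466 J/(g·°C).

T_f = Σ m_i c_i T_i / Σ m_i c_i:
T_f = (85.25×263 + 1845.2×18.7 + 122.09×18.7) / (85.25 + 1845.2 + 122.09)
    = 59208 / 2052.5 ≈ 28.85 °C

T_f ≈ 28.8 °C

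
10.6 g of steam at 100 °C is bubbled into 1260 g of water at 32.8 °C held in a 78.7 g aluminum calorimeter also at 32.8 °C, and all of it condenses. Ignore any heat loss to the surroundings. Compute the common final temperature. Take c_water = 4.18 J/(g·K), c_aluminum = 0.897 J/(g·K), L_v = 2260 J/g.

T_f ≈ 37.8 °C

Sum of m c ΔT and latent-heat terms is zero:
condense steam: −10.6·2260 = −23956
  condensate cools 100→T: 10.6·4.18·(T − 100) = 44.31(T − 100)
  original water: 5266.8(T − 32.8)
  cup: 70.59(T − 32.8)
5381.7 T = 23956 + 4430.8 + 175067 = 203453
T ≈ 37.80 °C (< 100 °C, so full condensation is consistent).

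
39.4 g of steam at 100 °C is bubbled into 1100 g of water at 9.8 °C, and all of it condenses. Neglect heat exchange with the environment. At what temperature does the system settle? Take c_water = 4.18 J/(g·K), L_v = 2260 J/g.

T_f ≈ 31.6 °C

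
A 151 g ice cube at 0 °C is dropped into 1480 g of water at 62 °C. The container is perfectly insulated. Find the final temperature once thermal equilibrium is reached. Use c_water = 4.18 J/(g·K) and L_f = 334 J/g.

T_f ≈ 48.9 °C

Net heat exchanged in the isolated system is zero:
fusion: m_ice L_f = 151·334 = 50434; meltwater 0→T: 151·4.18·T = 631.18 T; water cools: 1480·4.18·(T − 62) = 6186.4(T − 62)
6817.6 T = 383557 − 50434 = 333123
T ≈ 48.86 °C (positive, so assuming full melt was valid).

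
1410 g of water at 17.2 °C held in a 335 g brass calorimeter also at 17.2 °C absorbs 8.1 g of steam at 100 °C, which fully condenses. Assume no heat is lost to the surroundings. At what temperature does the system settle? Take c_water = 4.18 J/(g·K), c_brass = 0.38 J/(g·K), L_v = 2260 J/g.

T_f ≈ 20.7 °C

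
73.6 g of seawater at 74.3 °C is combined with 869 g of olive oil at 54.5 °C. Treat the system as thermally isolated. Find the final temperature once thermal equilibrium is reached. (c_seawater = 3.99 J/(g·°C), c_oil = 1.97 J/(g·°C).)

T_f ≈ 57.4 °C

Energy conservation, ΣQ = 0:
73.6×3.99×(T − 74.3) + 869×1.97×(T − 54.5) = 0
2005.6 T = 115119
T ≈ 57.40 °C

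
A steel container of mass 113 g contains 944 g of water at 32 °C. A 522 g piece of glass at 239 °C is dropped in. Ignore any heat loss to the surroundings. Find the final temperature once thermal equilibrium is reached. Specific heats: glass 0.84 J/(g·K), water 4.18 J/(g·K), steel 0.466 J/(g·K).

Taking heat into each body as positive, Σ m c ΔT = 0:
522·0.84·(T − 239) + 944·4.18·(T − 32) + 113·0.466·(T − 32) = 0
4437.1 T = 232751
T = 232751 / 4437.1 = 52.5 °C

T_f ≈ 52.5 °C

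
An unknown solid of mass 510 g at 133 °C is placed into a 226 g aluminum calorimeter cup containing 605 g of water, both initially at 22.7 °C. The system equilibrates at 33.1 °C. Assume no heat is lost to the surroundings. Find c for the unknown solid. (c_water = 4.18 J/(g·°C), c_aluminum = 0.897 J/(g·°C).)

Conservation of energy gives ΣQ = 0:
510·c·(33.1 − 133) + 605·4.18·(33.1 − 22.7) + 226·0.897·(33.1 − 22.7) = 0
-50949 c = -28409
c = -28409/-50949 ≈ 0.5576 J/(g·°C)

c ≈ 0.558 J/(g·°C)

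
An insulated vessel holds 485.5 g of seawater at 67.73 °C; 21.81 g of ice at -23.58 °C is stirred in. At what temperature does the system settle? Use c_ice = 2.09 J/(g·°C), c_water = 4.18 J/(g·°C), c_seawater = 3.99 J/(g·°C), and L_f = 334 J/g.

Sum of m c ΔT and latent-heat terms is zero:
warm ice to 0 °C: 21.81·2.09·(0 − (-23.58)) = 1074.8; latent heat to melt: 21.81·334 = 7284.5; warm the meltwater: 91.17 T; seawater: 1937.1(T − 67.73)
2028.3 T = 131203 − 8359.4 = 122843
T ≈ 60.56 °C (positive, so assuming full melt was valid).

T_f ≈ 60.6 °C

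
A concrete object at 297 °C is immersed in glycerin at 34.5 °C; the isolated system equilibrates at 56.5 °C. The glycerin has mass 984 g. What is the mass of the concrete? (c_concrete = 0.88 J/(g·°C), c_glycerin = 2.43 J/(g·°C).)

m ≈ 249 g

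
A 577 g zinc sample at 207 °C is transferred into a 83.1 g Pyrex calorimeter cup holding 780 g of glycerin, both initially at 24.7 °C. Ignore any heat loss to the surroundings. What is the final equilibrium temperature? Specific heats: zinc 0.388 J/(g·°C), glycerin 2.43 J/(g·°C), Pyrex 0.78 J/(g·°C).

Taking heat into each body as positive, Σ m c ΔT = 0:
577·0.388·(T − 207) + 780·2.43·(T − 24.7) + 83.1·0.78·(T − 24.7) = 0
223.88(T − 207) + 1895.4(T − 24.7) + 64.82(T − 24.7) = 0
2184.1 T = 94760
T = 94760 / 2184.1 = 43.4 °C

T_f ≈ 43.4 °C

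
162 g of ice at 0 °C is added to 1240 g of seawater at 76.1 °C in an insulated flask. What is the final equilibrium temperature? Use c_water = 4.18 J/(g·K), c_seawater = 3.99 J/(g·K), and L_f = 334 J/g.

Energy balance with sensible and latent terms:
latent heat to melt: 162·334 = 54108
  warm the meltwater: 677.16 T
  seawater cools: 1240·3.99·(T − 76.1) = 4947.6(T − 76.1)
5624.8 T = 376512 − 54108 = 322404
T ≈ 57.32 °C. Since T > 0 °C, the all-ice-melts assumption holds.

T_f ≈ 57.3 °C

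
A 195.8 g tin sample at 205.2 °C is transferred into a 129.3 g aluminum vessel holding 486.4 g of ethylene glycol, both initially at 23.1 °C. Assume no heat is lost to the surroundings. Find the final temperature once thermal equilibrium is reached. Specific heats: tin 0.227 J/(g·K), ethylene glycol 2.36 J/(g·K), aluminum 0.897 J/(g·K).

T_f ≈ 29.3 °C

T_f = Σ m_i c_i T_i / Σ m_i c_i:
T_f = (44.45×205.2 + 1147.9×23.1 + 115.98×23.1) / (44.45 + 1147.9 + 115.98)
    = 38316 / 1308.3 ≈ 29.29 °C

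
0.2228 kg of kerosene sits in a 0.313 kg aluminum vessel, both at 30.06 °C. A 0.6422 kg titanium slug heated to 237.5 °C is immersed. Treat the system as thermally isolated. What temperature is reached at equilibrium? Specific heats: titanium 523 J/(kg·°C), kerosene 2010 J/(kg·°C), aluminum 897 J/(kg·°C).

T_f ≈ 95.5 °C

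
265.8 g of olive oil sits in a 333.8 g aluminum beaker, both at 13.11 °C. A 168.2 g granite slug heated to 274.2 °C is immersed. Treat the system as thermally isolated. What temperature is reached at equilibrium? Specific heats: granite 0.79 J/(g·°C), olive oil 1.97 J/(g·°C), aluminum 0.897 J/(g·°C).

Taking heat into each body as positive, Σ m c ΔT = 0:
168.2*0.79*(T − 274.2) + 265.8*1.97*(T − 13.11) + 333.8*0.897*(T − 13.11) = 0
132.88(T − 274.2) + 523.63(T − 13.11) + 299.42(T − 13.11) = 0
955.92 T = 47225
T ≈ 49.40 °C

T_f ≈ 49.4 °C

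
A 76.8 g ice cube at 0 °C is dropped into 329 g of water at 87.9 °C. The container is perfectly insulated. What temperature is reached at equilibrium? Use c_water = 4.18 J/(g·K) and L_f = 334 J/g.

T_f ≈ 56.1 °C

Setting the total heat transfer to zero:
latent heat to melt: 76.8×334 = 25651; meltwater 0→T: 76.8×4.18×T = 321.02 T; water: 1375.2(T − 87.9)
1696.2 T = 120882 − 25651 = 95231
T ≈ 56.14 °C (positive, so assuming full melt was valid).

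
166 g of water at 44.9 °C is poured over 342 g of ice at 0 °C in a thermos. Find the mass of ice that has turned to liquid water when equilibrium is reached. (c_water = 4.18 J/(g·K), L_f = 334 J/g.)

Water can give up m c ΔT = 166×4.18×44.9 = 31155 J before reaching 0 °C.
To melt every bit of ice: 342×334 = 114228 J.
That's not enough to melt it all — equilibrium is at 0 °C with ice remaining.
Mass melted = 31155/334 ≈ 93.28 g.

m_melted ≈ 93.3 g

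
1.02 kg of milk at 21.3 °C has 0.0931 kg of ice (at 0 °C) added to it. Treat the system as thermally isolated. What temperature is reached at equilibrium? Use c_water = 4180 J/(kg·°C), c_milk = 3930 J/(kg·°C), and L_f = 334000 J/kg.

T_f ≈ 12.3 °C

Sum of m c ΔT and latent-heat terms is zero:
melt ice: 0.0931·334000 = 31095
  meltwater 0→T: 0.0931·4180·T = 389.16 T
  milk: 4008.6(T − 21.3)
4397.8 T = 85383 − 31095 = 54288
T ≈ 12.34 °C — above 0 °C, consistent with complete melting.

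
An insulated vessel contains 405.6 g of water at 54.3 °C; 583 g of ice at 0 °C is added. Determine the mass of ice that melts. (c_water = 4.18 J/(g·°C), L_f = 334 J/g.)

Cooling the water to 0 °C releases 405.6×4.18×54.3 = 92061 J.
To melt every bit of ice: 583×334 = 194722 J.
92061 J < 194722 J, so only part of the ice melts and the system sits at 0 °C.
m_melt = 92061 / L_f = 275.6 g.

m_melted ≈ 276 g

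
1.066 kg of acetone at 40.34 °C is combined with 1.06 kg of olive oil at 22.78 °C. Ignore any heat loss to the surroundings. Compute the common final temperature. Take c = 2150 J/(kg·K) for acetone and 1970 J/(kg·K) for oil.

Energy conservation, ΣQ = 0:
1.066·2150·(T − 40.34) + 1.06·1970·(T − 22.78) = 0
4380.1 T = 140024
T = 140024/4380.1 ≈ 31.97 °C

T_f ≈ 32.0 °C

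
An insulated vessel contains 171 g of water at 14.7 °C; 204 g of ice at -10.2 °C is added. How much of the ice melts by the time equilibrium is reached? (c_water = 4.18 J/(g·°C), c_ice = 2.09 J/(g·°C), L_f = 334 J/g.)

m_melted ≈ 18.4 g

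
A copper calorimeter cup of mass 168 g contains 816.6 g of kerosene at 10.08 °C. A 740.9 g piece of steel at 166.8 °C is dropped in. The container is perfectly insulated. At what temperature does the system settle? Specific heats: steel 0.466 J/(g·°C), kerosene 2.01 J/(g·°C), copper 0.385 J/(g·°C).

Let T be the final temperature. ΣQ_i = 0:
740.9*0.466*(T − 166.8) + 816.6*2.01*(T − 10.08) + 168*0.385*(T − 10.08) = 0
(345.26 + 1641.4 + 64.68) T = 345.26*166.8 + 1641.4*10.08 + 64.68*10.08
T = 74786 / 2051.3 = 36.5 °C

T_f ≈ 36.5 °C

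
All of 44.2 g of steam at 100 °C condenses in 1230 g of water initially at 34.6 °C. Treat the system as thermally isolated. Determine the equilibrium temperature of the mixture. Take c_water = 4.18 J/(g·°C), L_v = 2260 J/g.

T_f ≈ 55.6 °C

Energy balance with sensible and latent terms:
condense steam: −44.2×2260 = −99892
  condensate cools 100→T: 44.2×4.18×(T − 100) = 184.76(T − 100)
  original water: 5141.4(T − 34.6)
5326.2 T = 99892 + 18476 + 177892 = 296260
T ≈ 55.62 °C — below 100 °C, confirming all the steam condensed.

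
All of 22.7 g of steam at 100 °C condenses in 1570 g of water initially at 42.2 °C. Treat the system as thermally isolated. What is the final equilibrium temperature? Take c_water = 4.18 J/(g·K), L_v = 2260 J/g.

Heat gained plus heat lost sum to zero:
latent heat released on condensation: 22.7×2260 = 51302
  condensed water 100 °C→T: 94.89(T − 100)
  water warms: 1570×4.18×(T − 42.2) = 6562.6(T − 42.2)
6657.5 T = 51302 + 9488.6 + 276942 = 337732
T ≈ 50.73 °C (< 100 °C, so full condensation is consistent).

T_f ≈ 50.7 °C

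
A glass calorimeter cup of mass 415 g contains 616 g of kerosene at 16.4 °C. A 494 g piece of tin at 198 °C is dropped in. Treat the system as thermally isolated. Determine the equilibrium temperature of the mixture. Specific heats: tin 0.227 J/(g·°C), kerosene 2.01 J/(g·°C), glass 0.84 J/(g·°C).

T_f ≈ 28.4 °C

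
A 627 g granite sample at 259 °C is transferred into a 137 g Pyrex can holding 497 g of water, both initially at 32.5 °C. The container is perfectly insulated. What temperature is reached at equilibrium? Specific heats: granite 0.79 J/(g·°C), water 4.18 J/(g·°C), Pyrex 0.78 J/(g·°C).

Taking heat into each body as positive, Σ m c ΔT = 0:
627×0.79×(T − 259) + 497×4.18×(T − 32.5) + 137×0.78×(T − 32.5) = 0
2679.7 T = 199281
T = 199281/2679.7 ≈ 74.37 °C

T_f ≈ 74.4 °C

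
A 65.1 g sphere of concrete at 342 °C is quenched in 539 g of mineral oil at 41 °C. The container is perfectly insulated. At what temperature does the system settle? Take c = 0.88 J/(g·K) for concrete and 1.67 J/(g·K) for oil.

T_f ≈ 59.0 °C

Taking heat into each body as positive, Σ m c ΔT = 0:
65.1·0.88·(T − 342) + 539·1.67·(T − 41) = 0
57.29(T − 342) + 900.13(T − 41) = 0
957.42 T = 56498
T ≈ 59.01 °C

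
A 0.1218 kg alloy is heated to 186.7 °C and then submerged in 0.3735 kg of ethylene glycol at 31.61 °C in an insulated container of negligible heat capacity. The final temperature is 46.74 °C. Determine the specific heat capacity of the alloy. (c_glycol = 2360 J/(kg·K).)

c ≈ 782 J/(kg·K)

Heat lost by the alloy = heat gained by the glycol:
0.1218×c×(186.7 − 46.74) = 0.3735×2360×(46.74 − 31.61)
17.05 c = 13336  ⇒  c ≈ 782.3 J/(kg·K)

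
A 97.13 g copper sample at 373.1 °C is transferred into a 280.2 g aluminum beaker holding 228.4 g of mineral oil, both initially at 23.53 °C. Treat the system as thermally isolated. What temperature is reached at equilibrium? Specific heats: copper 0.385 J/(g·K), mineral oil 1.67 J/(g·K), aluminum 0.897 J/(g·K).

Conservation of energy gives ΣQ = 0:
97.13·0.385·(T − 373.1) + 228.4·1.67·(T − 23.53) + 280.2·0.897·(T − 23.53) = 0
670.16 T = 28841
T ≈ 43.04 °C

T_f ≈ 43.0 °C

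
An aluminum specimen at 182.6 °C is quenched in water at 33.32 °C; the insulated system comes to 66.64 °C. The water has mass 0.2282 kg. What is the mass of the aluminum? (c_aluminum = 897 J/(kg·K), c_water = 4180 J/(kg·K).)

m ≈ 0.306 kg

Heat gained plus heat lost sum to zero:
m×897×(66.64 − 182.6) + 0.2282×4180×(66.64 − 33.32) = 0
-104016 m = -31783
m = -31783/-104016 ≈ 0.3056 kg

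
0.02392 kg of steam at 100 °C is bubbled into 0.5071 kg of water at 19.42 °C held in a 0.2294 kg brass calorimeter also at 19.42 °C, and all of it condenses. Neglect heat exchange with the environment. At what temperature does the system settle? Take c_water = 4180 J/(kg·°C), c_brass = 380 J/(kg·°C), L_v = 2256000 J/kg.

Let T be the final temperature. ΣQ_i = 0:
steam→water at 100 °C releases m L_v = 0.02392·2256000 = 53964
  condensed water 100 °C→T: 99.99(T − 100)
  water warms: 0.5071·4180·(T − 19.42) = 2119.7(T − 19.42)
  cup: 87.17(T − 19.42)
2306.8 T = 53964 + 9998.6 + 42857 = 106819
T ≈ 46.31 °C (< 100 °C, so full condensation is consistent).

T_f ≈ 46.3 °C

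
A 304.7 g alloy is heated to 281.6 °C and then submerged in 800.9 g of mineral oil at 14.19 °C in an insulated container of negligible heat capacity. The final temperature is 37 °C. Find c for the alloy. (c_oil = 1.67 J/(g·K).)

c ≈ 0.409 J/(g·K)

Setting the total heat transfer to zero:
304.7×c×(37 − 281.6) + 800.9×1.67×(37 − 14.19) = 0
-74530 c = -30508
c = -30508/-74530 ≈ 0.4093 J/(g·K)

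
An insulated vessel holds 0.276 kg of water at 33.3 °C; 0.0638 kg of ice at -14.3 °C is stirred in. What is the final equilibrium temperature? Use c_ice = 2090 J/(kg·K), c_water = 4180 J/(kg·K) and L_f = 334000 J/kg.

T_f ≈ 10.7 °C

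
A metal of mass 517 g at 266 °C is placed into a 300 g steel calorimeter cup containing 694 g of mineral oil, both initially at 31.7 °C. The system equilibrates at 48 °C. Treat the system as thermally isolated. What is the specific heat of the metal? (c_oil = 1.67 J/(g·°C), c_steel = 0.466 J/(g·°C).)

Let T be the final temperature. ΣQ_i = 0:
517·c·(48 − 266) + 694·1.67·(48 − 31.7) + 300·0.466·(48 − 31.7) = 0
-112706 c = -21170
c = -21170/-112706 ≈ 0.1878 J/(g·°C)

c ≈ 0.188 J/(g·°C)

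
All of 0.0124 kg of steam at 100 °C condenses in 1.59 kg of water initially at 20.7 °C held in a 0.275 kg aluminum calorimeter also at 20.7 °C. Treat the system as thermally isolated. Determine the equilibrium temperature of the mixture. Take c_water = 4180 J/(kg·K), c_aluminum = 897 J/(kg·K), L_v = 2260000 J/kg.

T_f ≈ 25.3 °C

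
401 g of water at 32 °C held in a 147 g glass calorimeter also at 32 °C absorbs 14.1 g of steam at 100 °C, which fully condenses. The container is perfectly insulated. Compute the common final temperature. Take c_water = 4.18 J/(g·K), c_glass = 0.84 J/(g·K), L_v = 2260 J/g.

Sum of m c ΔT and latent-heat terms is zero:
steam→water at 100 °C releases m L_v = 14.1×2260 = 31866
  condensate cools 100→T: 14.1×4.18×(T − 100) = 58.94(T − 100)
  water warms: 401×4.18×(T − 32) = 1676.2(T − 32)
  glass cup: 147×0.84×(T − 32) = 123.48(T − 32)
1858.6 T = 31866 + 5893.8 + 57589 = 95349
T ≈ 51.30 °C — below 100 °C, confirming all the steam condensed.

T_f ≈ 51.3 °C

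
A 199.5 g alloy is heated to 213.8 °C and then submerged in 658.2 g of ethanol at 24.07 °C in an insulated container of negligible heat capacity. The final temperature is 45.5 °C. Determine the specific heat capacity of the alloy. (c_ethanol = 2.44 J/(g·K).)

c ≈ 1.03 J/(g·K)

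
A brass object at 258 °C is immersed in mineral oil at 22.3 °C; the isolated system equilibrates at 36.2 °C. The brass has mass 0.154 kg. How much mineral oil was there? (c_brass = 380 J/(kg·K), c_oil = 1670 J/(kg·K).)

Setting the total heat transfer to zero:
0.154×380×(36.2 − 258) + m×1670×(36.2 − 22.3) = 0
23213 m = 12980
m = 12980/23213 ≈ 0.5592 kg

m ≈ 0.559 kg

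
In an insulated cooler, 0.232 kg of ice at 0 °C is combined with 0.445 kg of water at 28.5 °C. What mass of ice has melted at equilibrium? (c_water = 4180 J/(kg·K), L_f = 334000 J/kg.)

Water can give up m c ΔT = 0.445·4180·28.5 = 53013 J before reaching 0 °C.
Fully melting the ice requires m_ice L_f = 0.232·334000 = 77488 J.
That's not enough to melt it all — equilibrium is at 0 °C with ice remaining.
m_melt = 53013 / L_f = 0.1587 kg.

m_melted ≈ 0.159 kg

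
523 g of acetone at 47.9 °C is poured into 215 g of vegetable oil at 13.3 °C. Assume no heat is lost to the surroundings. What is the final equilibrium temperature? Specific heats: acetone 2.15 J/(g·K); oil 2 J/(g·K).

T_f ≈ 38.3 °C

Heat gained plus heat lost sum to zero:
523×2.15×(T − 47.9) + 215×2×(T − 13.3) = 0
(1124.5 + 430) T = 1124.5×47.9 + 430×13.3
T ≈ 38.33 °C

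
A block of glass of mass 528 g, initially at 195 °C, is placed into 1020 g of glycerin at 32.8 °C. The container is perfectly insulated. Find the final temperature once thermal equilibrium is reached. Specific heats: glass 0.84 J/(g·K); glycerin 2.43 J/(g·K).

T_f ≈ 57.4 °C

|Q_glass| = |Q_glycerin|:
528·0.84·(195 − T) = 1020·2.43·(T − 32.8)
443.52(195 − T) = 2478.6(T − 32.8)
2922.1 T = 167784  ⇒  T ≈ 57.42 °C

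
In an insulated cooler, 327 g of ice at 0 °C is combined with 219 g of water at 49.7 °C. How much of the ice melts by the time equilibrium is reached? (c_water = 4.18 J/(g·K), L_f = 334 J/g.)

Cooling the water to 0 °C releases 219·4.18·49.7 = 45496 J.
Melting all 327 g of ice would need 327·334 = 109218 J.
That's not enough to melt it all — equilibrium is at 0 °C with ice remaining.
m_melted·334 = 45496  ⇒  m_melted ≈ 136.2 g.

m_melted ≈ 136 g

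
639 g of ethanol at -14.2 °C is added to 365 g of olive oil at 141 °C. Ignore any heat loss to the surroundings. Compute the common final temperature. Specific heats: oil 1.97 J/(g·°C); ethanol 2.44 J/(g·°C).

T_f = Σ m_i c_i T_i / Σ m_i c_i:
T_f = (719.05*141 + 1559.2*(-14.2)) / (719.05 + 1559.2)
    = 79246 / 2278.2 ≈ 34.78 °C

T_f ≈ 34.8 °C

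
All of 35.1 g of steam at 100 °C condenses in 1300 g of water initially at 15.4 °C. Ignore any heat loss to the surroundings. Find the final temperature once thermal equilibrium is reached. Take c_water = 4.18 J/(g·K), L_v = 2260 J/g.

Sum of m c ΔT and latent-heat terms is zero:
steam→water at 100 °C releases m L_v = 35.1·2260 = 79326
  condensed water 100 °C→T: 146.72(T − 100)
  water warms: 1300·4.18·(T − 15.4) = 5434(T − 15.4)
5580.7 T = 79326 + 14672 + 83684 = 177681
T ≈ 31.84 °C (< 100 °C, so full condensation is consistent).

T_f ≈ 31.8 °C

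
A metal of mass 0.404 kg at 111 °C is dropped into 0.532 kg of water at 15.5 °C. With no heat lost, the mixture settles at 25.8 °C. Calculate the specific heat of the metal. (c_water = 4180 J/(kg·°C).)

Taking heat into each body as positive, Σ m c ΔT = 0:
0.404·c·(25.8 − 111) + 0.532·4180·(25.8 − 15.5) = 0
-34.42 c = -22905
c = -22905/-34.42 ≈ 665.4 J/(kg·°C)

c ≈ 665 J/(kg·°C)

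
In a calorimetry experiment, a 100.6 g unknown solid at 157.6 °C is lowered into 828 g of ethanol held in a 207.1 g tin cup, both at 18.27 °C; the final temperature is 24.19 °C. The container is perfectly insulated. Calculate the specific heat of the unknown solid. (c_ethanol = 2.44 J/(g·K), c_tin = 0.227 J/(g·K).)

c ≈ 0.912 J/(g·K)

Setting the total heat transfer to zero:
100.6×c×(24.19 − 157.6) + 828×2.44×(24.19 − 18.27) + 207.1×0.227×(24.19 − 18.27) = 0
-13421 c = -12239
c = -12239/-13421 ≈ 0.9119 J/(g·K)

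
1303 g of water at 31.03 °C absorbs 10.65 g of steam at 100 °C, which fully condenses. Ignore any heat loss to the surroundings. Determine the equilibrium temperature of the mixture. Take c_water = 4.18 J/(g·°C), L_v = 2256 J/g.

T_f ≈ 36.0 °C

Setting the total heat transfer to zero:
condense steam: −10.65·2256 = −24026
  condensed water 100 °C→T: 44.52(T − 100)
  original water: 5446.5(T − 31.03)
5491.1 T = 24026 + 4451.7 + 169006 = 197484
T ≈ 35.96 °C — below 100 °C, confirming all the steam condensed.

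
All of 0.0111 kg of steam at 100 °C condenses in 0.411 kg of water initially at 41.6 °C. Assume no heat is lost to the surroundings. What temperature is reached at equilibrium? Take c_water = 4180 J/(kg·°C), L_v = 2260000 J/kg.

Sum of m c ΔT and latent-heat terms is zero:
steam→water at 100 °C releases m L_v = 0.0111×2260000 = 25086
  condensed water 100 °C→T: 46.4(T − 100)
  water warms: 0.411×4180×(T − 41.6) = 1718(T − 41.6)
1764.4 T = 25086 + 4639.8 + 71468 = 101194
T ≈ 57.35 °C (< 100 °C, so full condensation is consistent).

T_f ≈ 57.4 °C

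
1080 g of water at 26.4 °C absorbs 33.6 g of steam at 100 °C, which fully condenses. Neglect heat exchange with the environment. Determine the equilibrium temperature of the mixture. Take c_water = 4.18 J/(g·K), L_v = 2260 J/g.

T_f ≈ 44.9 °C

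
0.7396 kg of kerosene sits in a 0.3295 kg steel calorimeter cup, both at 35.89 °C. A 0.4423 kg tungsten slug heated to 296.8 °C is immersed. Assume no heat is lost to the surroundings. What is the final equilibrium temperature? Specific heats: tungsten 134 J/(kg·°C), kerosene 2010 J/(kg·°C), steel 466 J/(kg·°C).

Net heat exchanged in the isolated system is zero:
0.4423*134*(T − 296.8) + 0.7396*2010*(T − 35.89) + 0.3295*466*(T − 35.89) = 0
59.27(T − 296.8) + 1486.6(T − 35.89) + 153.55(T − 35.89) = 0
(59.27 + 1486.6 + 153.55) T = 59.27*296.8 + 1486.6*35.89 + 153.55*35.89
T ≈ 44.99 °C

T_f ≈ 45.0 °C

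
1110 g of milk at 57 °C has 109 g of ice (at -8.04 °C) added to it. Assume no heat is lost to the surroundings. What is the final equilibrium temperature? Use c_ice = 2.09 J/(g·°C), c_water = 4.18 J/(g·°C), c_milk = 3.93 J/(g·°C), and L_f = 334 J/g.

Conservation of energy gives ΣQ = 0:
ice -8.04→0 °C: 109·2.09·8.04 = 1831.6
  latent heat to melt: 109·334 = 36406
  meltwater 0→T: 109·4.18·T = 455.62 T
  milk: 4362.3(T − 57)
4817.9 T = 248651 − 38238 = 210414
T ≈ 43.67 °C — above 0 °C, consistent with complete melting.

T_f ≈ 43.7 °C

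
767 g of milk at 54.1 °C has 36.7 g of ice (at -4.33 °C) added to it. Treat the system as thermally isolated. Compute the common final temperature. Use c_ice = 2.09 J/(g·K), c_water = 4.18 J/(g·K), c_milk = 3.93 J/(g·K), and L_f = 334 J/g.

Energy balance with sensible and latent terms:
warm ice to 0 °C: 36.7×2.09×(0 − (-4.33)) = 332.12; latent heat to melt: 36.7×334 = 12258; warm the meltwater: 153.41 T; milk cools: 767×3.93×(T − 54.1) = 3014.3(T − 54.1)
3167.7 T = 163074 − 12590 = 150484
T ≈ 47.51 °C. Since T > 0 °C, the all-ice-melts assumption holds.

T_f ≈ 47.5 °C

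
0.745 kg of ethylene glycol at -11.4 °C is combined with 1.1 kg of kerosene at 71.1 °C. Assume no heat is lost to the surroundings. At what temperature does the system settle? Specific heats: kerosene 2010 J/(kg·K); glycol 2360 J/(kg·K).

Taking heat into each body as positive, Σ m c ΔT = 0:
1.1*2010*(T − 71.1) + 0.745*2360*(T − (-11.4)) = 0
(2211 + 1758.2) T = 2211*71.1 + 1758.2*(-11.4)
T ≈ 34.56 °C

T_f ≈ 34.6 °C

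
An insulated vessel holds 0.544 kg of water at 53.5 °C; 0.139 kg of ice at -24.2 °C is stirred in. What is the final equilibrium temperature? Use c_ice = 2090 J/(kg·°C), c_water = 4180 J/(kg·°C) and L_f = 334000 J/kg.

T_f ≈ 23.9 °C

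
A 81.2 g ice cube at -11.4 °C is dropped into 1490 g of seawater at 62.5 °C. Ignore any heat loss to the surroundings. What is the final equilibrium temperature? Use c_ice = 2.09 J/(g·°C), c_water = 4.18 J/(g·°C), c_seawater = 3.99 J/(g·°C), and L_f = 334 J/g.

T_f ≈ 54.5 °C

Let T be the final temperature. ΣQ_i = 0:
warm ice to 0 °C: 81.2×2.09×(0 − (-11.4)) = 1934.7; melt ice: 81.2×334 = 27121; meltwater 0→T: 81.2×4.18×T = 339.42 T; seawater: 5945.1(T − 62.5)
6284.5 T = 371569 − 29055 = 342513
T ≈ 54.50 °C (positive, so assuming full melt was valid).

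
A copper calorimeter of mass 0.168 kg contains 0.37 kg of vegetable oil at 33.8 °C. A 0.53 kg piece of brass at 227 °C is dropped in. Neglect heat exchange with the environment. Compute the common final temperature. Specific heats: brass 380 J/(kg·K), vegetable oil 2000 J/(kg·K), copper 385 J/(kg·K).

T_f ≈ 72.5 °C

Taking heat into each body as positive, Σ m c ΔT = 0:
0.53*380*(T − 227) + 0.37*2000*(T − 33.8) + 0.168*385*(T − 33.8) = 0
201.4(T − 227) + 740(T − 33.8) + 64.68(T − 33.8) = 0
(201.4 + 740 + 64.68) T = 201.4*227 + 740*33.8 + 64.68*33.8
T = 72916/1006.1 ≈ 72.48 °C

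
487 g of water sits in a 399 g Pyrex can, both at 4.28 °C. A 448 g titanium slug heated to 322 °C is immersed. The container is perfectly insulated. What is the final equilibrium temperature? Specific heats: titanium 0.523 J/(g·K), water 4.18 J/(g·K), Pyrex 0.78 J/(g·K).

T_f ≈ 33.1 °C

Energy conservation, ΣQ = 0:
448×0.523×(T − 322) + 487×4.18×(T − 4.28) + 399×0.78×(T − 4.28) = 0
234.3(T − 322) + 2035.7(T − 4.28) + 311.22(T − 4.28) = 0
(234.3 + 2035.7 + 311.22) T = 234.3×322 + 2035.7×4.28 + 311.22×4.28
T = 85491/2581.2 ≈ 33.12 °C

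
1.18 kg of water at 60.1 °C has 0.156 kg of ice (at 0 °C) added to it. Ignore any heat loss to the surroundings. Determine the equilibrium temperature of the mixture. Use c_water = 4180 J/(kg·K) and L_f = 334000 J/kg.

Energy conservation, ΣQ = 0:
fusion: m_ice L_f = 0.156×334000 = 52104; meltwater 0→T: 0.156×4180×T = 652.08 T; water: 4932.4(T − 60.1)
5584.5 T = 296437 − 52104 = 244333
T ≈ 43.75 °C (positive, so assuming full melt was valid).

T_f ≈ 43.8 °C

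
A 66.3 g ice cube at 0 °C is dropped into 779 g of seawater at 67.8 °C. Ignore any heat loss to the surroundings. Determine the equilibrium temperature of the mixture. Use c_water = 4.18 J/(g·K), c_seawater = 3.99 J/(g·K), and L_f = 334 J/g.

Net heat exchanged in the isolated system is zero:
fusion: m_ice L_f = 66.3×334 = 22144
  warm the meltwater: 277.13 T
  seawater: 3108.2(T − 67.8)
3385.3 T = 210737 − 22144 = 188592
T ≈ 55.71 °C (positive, so assuming full melt was valid).

T_f ≈ 55.7 °C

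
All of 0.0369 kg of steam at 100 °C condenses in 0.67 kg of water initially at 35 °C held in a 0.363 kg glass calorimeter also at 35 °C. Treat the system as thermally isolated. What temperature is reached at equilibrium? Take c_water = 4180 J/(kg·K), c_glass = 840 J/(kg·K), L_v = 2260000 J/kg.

Energy balance with sensible and latent terms:
condense steam: −0.0369·2260000 = −83394
  condensed water 100 °C→T: 154.24(T − 100)
  water warms: 0.67·4180·(T − 35) = 2800.6(T − 35)
  cup: 304.92(T − 35)
3259.8 T = 83394 + 15424 + 108693 = 207511
T ≈ 63.66 °C — below 100 °C, confirming all the steam condensed.

T_f ≈ 63.7 °C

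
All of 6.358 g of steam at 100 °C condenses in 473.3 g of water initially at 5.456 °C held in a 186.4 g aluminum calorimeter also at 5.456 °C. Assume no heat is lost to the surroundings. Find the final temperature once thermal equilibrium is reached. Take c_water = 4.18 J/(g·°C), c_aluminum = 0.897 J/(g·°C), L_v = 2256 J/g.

T_f ≈ 13.2 °C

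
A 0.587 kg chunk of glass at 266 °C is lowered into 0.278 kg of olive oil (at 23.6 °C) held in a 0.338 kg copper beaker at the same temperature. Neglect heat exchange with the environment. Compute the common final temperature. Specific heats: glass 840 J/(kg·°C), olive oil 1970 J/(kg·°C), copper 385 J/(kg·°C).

T_f ≈ 125.7 °C

Net heat exchanged in the isolated system is zero:
0.587*840*(T − 266) + 0.278*1970*(T − 23.6) + 0.338*385*(T − 23.6) = 0
(493.08 + 547.66 + 130.13) T = 493.08*266 + 547.66*23.6 + 130.13*23.6
T ≈ 125.68 °C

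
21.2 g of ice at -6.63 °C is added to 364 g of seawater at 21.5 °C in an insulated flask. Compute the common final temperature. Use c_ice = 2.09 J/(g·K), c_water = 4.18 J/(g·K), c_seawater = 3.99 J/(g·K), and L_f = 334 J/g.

Sum of m c ΔT and latent-heat terms is zero:
warm ice to 0 °C: 21.2×2.09×(0 − (-6.63)) = 293.76
  melt ice: 21.2×334 = 7080.8
  warm the meltwater: 88.62 T
  seawater: 1452.4(T − 21.5)
1541 T = 31226 − 7374.6 = 23851
T ≈ 15.48 °C — above 0 °C, consistent with complete melting.

T_f ≈ 15.5 °C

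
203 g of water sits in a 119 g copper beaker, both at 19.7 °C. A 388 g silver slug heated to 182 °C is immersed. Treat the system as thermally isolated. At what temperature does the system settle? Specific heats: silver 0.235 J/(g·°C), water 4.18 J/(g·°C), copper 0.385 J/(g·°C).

T_f ≈ 34.7 °C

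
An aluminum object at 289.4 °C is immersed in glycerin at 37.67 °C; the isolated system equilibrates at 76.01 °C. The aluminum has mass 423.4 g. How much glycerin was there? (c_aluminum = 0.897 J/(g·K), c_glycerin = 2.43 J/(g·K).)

Taking heat into each body as positive, Σ m c ΔT = 0:
423.4·0.897·(76.01 − 289.4) + m·2.43·(76.01 − 37.67) = 0
93.17 m = 81043
m = 81043/93.17 ≈ 869.9 g

m ≈ 870 g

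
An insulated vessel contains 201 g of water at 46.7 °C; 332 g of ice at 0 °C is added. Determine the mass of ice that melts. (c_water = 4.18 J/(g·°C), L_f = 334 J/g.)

Cooling the water to 0 °C releases 201·4.18·46.7 = 39236 J.
Melting all 332 g of ice would need 332·334 = 110888 J.
39236 J < 110888 J, so only part of the ice melts and the system sits at 0 °C.
m_melt = 39236 / L_f = 117.5 g.

m_melted ≈ 117 g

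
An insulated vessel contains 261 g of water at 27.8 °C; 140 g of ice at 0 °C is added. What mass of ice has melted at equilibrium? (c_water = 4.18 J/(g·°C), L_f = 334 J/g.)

m_melted ≈ 90.8 g

Water can give up m c ΔT = 261·4.18·27.8 = 30329 J before reaching 0 °C.
Melting all 140 g of ice would need 140·334 = 46760 J.
Since 30329 < 46760 J, not all the ice melts; equilibrium is at 0 °C.
m_melt = 30329 / L_f = 90.81 g.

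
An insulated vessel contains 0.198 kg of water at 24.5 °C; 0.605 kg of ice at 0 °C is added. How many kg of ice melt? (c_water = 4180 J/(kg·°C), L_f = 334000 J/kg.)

Cooling the water to 0 °C releases 0.198·4180·24.5 = 20277 J.
Melting all 0.605 kg of ice would need 0.605·334000 = 202070 J.
Since 20277 < 202070 J, not all the ice melts; equilibrium is at 0 °C.
m_melt = 20277 / L_f = 0.06071 kg.

m_melted ≈ 0.0607 kg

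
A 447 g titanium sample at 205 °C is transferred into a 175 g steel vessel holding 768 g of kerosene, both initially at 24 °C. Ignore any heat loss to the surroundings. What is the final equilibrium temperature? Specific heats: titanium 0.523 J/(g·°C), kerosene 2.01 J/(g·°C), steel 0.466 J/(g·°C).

T_f ≈ 46.8 °C

Taking heat into each body as positive, Σ m c ΔT = 0:
447·0.523·(T − 205) + 768·2.01·(T − 24) + 175·0.466·(T − 24) = 0
233.78(T − 205) + 1543.7(T − 24) + 81.55(T − 24) = 0
1859 T = 86931
T ≈ 46.76 °C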